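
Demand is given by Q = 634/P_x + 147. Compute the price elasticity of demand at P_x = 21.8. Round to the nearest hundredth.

-0.17

At P_x = 21.8, Q = 176.0826.
dQ/dP_x = −634/P_x² = −1.3341.
Point elasticity E = (dQ/dP_x)·(P_x/Q) = -1.3341 × 21.8/176.0826 ≈ -0.17.
|E| < 1, so demand is inelastic at this price.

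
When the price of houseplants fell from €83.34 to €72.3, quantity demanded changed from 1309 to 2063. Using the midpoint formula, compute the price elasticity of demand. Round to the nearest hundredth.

%ΔQ = (2063 − 1309)/[(1309 + 2063)/2] = 754/1686 ≈ 0.4472.
%Δp = (72.3 − 83.34)/[(83.34 + 72.3)/2] = -11.04/77.82 ≈ -0.1419.
Arc elasticity E = %ΔQ/%Δp ≈ 0.4472/-0.1419 ≈ -3.15.
|E| > 1: demand is elastic over this range.

-3.15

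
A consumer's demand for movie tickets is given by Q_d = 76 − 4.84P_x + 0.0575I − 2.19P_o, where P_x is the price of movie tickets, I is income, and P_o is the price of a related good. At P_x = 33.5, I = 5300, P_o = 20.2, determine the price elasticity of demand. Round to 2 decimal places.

Q_d = 76 − 4.84(33.5) + 0.0575(5300) − 2.19(20.2) = 76 − 162.14 + 304.75 − 44.238 = 174.372.
∂Q_d/∂P_x = −4.84, so E_p = (−4.84)·(33.5/174.372) ≈ -0.93.
|E_p| < 1: demand is inelastic.

-0.93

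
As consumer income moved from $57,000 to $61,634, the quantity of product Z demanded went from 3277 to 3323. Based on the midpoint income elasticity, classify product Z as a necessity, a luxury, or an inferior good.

necessity

%ΔQ = (3323 − 3277)/[(3277+3323)/2] = 46/3300 ≈ 0.0139.
%ΔI = (61,634 − 57,000)/[(57,000+61,634)/2] = 4634/59317 ≈ 0.0781.
E_I = %ΔQ/%ΔI ≈ 0.178.
E_I ∈ (0,1): normal good (necessity).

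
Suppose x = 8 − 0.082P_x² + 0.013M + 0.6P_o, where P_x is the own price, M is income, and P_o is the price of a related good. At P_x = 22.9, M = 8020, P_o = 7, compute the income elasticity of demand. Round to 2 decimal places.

At the given point, x = 8 − 0.082(22.9)² + 0.013(8020) + 0.6(7) = 8 − 43.0016 + 104.26 + 4.2 = 73.4584.
∂x/∂M = +0.013, so E_I = 0.013·(8020/73.4584) ≈ 1.42.
E_I > 1: normal good (luxury).

1.42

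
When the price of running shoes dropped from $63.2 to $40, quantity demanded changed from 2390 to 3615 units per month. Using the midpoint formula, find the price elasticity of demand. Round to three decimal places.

-0.907

%ΔQ = (3615 − 2390)/[(2390 + 3615)/2] = 1225/3002.5 ≈ 0.4080.
%ΔP = (40 − 63.2)/[(63.2 + 40)/2] = -23.2/51.6 ≈ -0.4496.
Arc elasticity E = %ΔQ/%ΔP ≈ 0.4080/-0.4496 ≈ -0.907.
|E| < 1: demand is inelastic over this range.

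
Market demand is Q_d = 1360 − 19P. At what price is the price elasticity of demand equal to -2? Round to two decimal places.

Set −bP/(a − bP) = −2 ⇒ bP = 2(a − bP) ⇒ bP(1+2) = 2·a.
P = 2·1360/(19·3) ≈ 47.72.

47.72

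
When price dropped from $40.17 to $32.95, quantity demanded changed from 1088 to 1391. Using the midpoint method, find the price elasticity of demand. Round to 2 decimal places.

-1.24

%ΔQ = (1391 − 1088)/[(1088 + 1391)/2] = 303/1239.5 ≈ 0.2445.
%ΔP = (32.95 − 40.17)/[(40.17 + 32.95)/2] = -7.22/36.56 ≈ -0.1975.
Arc elasticity E = %ΔQ/%ΔP ≈ 0.2445/-0.1975 ≈ -1.24.
|E| > 1: demand is elastic over this range.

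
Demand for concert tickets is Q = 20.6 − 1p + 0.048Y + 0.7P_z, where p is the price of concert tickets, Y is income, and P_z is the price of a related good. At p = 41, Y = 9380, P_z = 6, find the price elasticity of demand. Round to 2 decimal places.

-0.09

Evaluating quantity at (p, Y, P_z) gives Q = 20.6 − 1(41) + 0.048(9380) + 0.7(6) = 20.6 − 41 + 450.24 + 4.2 = 434.04.
∂Q/∂p = −1, so E_p = (−1)·(41/434.04) ≈ -0.09.
|E_p| < 1: demand is inelastic.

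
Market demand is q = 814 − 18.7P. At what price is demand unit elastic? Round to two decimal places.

For linear demand q = a − bP, E = −bP/(a − bP). |E| = 1 ⇒ bP = a − bP ⇒ P = a/(2b).
P = 814/(2·18.7) ≈ 21.76.

21.76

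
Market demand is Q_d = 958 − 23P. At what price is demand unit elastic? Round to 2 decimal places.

For linear demand Q_d = a − bP, E = −bP/(a − bP). |E| = 1 ⇒ bP = a − bP ⇒ P = a/(2b).
P = 958/(2·23) ≈ 20.83.

20.83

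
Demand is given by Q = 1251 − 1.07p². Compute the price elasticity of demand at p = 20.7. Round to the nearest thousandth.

At p = 20.7, Q = 792.5157.
dQ/dp = −2·1.07·p = −44.298.
Point elasticity E = (dQ/dp)·(p/Q) = -44.298 × 20.7/792.5157 ≈ -1.157.
|E| > 1, so demand is elastic at this price.

-1.157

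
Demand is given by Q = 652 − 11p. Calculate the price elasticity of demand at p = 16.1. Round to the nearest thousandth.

-0.373

At p = 16.1, Q = 474.9.
dQ/dp = −11.
Point elasticity E = (dQ/dp)·(p/Q) = -11 × 16.1/474.9 ≈ -0.373.
|E| < 1, so demand is inelastic at this price.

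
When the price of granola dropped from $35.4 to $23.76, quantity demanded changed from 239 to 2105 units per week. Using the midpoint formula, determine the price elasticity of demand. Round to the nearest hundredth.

%ΔQ = (2105 − 239)/[(239 + 2105)/2] = 1866/1172 ≈ 1.5922.
%ΔP = (23.76 − 35.4)/[(35.4 + 23.76)/2] = -11.64/29.58 ≈ -0.3935.
Arc elasticity E = %ΔQ/%ΔP ≈ 1.5922/-0.3935 ≈ -4.05.
|E| > 1: demand is elastic over this range.

-4.05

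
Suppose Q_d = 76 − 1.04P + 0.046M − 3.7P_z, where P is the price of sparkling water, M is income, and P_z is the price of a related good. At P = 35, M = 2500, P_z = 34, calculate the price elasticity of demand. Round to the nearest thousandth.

-1.264

Evaluating quantity at (P, M, P_z) gives Q_d = 76 − 1.04(35) + 0.046(2500) − 3.7(34) = 76 − 36.4 + 115 − 125.8 = 28.8.
∂Q_d/∂P = −1.04, so E_p = (−1.04)·(35/28.8) ≈ -1.264.
|E_p| > 1: demand is elastic.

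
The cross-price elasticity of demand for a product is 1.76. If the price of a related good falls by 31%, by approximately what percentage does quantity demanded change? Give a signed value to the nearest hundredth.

%ΔQ ≈ E × %ΔP_y = (1.76) × (-31%) = -54.56%.

-54.56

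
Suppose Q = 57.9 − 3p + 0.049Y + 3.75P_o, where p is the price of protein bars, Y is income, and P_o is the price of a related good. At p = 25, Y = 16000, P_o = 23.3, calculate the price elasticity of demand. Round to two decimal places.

Q = 57.9 − 3(25) + 0.049(16000) + 3.75(23.3) = 57.9 − 75 + 784 + 87.375 = 854.275.
∂Q/∂p = −3, so E_p = (−3)·(25/854.275) ≈ -0.09.
|E_p| < 1: demand is inelastic.

-0.09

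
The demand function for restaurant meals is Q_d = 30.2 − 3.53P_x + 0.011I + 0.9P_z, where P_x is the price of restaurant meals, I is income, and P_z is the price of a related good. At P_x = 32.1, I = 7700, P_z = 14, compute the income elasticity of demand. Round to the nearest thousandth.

5.970

First evaluate Q_d: 30.2 − 3.53(32.1) + 0.011(7700) + 0.9(14) = 30.2 − 113.313 + 84.7 + 12.6 = 14.187.
∂Q_d/∂I = +0.011, so E_I = 0.011·(7700/14.187) ≈ 5.970.
E_I > 1: normal good (luxury).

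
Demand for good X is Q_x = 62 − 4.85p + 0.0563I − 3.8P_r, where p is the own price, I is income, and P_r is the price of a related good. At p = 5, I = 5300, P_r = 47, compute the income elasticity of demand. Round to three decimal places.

1.894

At the given point, Q_x = 62 − 4.85(5) + 0.0563(5300) − 3.8(47) = 62 − 24.25 + 298.39 − 178.6 = 157.54.
∂Q_x/∂I = +0.0563, so E_I = 0.0563·(5300/157.54) ≈ 1.894.
E_I > 1: normal good (luxury).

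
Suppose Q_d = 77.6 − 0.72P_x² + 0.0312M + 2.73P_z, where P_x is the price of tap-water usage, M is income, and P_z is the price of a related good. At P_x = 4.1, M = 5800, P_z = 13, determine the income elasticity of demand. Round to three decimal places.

At the given point, Q_d = 77.6 − 0.72(4.1)² + 0.0312(5800) + 2.73(13) = 77.6 − 12.1032 + 180.96 + 35.49 = 281.9468.
∂Q_d/∂M = +0.0312, so E_I = 0.0312·(5800/281.9468) ≈ 0.642.
E_I ∈ (0,1): normal good (necessity).

0.642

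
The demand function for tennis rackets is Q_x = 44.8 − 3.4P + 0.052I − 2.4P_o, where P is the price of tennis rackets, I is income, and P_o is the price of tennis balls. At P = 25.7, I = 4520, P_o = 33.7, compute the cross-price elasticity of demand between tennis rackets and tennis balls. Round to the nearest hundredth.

-0.72

First evaluate Q_x: 44.8 − 3.4(25.7) + 0.052(4520) − 2.4(33.7) = 44.8 − 87.38 + 235.04 − 80.88 = 111.58.
∂Q_x/∂P_o = −2.4, so E_xy = -2.4·(33.7/111.58) ≈ -0.72.
E_xy < 0: the goods are complements.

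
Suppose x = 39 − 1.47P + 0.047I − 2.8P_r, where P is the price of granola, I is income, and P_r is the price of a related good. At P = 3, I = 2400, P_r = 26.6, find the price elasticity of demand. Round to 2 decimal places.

x = 39 − 1.47(3) + 0.047(2400) − 2.8(26.6) = 39 − 4.41 + 112.8 − 74.48 = 72.91.
∂x/∂P = −1.47, so E_p = (−1.47)·(3/72.91) ≈ -0.06.
|E_p| < 1: demand is inelastic.

-0.06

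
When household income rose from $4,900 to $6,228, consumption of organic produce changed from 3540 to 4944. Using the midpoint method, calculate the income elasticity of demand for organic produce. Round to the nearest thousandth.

1.387

%ΔQ = (4944 − 3540)/[(3540+4944)/2] = 1404/4242 ≈ 0.3310.
%ΔM = (6,228 − 4,900)/[(4,900+6,228)/2] = 1328/5564 ≈ 0.2387.
E_I = %ΔQ/%ΔM ≈ 1.387.
E_I > 1: normal good (luxury).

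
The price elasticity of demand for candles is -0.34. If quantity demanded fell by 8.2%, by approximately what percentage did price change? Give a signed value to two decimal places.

24.12

%ΔQ ≈ E × %ΔP ⇒ %ΔP = %ΔQ / E = (-8.2%)/(-0.34) ≈ 24.12%.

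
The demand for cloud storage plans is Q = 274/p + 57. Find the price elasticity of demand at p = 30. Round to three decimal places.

-0.138

At p = 30, Q = 66.1333.
dQ/dp = −274/p² = −0.3044.
Point elasticity E = (dQ/dp)·(p/Q) = -0.3044 × 30/66.1333 ≈ -0.138.
|E| < 1, so demand is inelastic at this price.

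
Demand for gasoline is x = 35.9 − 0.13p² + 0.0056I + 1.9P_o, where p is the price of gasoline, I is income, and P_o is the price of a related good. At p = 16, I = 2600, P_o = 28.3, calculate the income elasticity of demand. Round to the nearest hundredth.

At the given point, x = 35.9 − 0.13(16)² + 0.0056(2600) + 1.9(28.3) = 35.9 − 33.28 + 14.56 + 53.77 = 70.95.
∂x/∂I = +0.0056, so E_I = 0.0056·(2600/70.95) ≈ 0.21.
E_I ∈ (0,1): normal good (necessity).

0.21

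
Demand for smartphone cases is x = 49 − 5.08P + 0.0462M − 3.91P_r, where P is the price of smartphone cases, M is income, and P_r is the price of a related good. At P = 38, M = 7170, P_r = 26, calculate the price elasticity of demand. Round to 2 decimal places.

-2.26

Substituting, x = 49 − 5.08(38) + 0.0462(7170) − 3.91(26) = 49 − 193.04 + 331.254 − 101.66 = 85.554.
∂x/∂P = −5.08, so E_p = (−5.08)·(38/85.554) ≈ -2.26.
|E_p| > 1: demand is elastic.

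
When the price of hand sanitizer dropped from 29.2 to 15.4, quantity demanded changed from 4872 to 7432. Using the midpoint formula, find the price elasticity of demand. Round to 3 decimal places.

%ΔQ = (7432 − 4872)/[(4872 + 7432)/2] = 2560/6152 ≈ 0.4161.
%Δp = (15.4 − 29.2)/[(29.2 + 15.4)/2] = -13.8/22.3 ≈ -0.6188.
Arc elasticity E = %ΔQ/%Δp ≈ 0.4161/-0.6188 ≈ -0.672.
|E| < 1: demand is inelastic over this range.

-0.672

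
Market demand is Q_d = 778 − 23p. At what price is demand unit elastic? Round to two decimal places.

16.91

For linear demand Q_d = a − bp, E = −bp/(a − bp). |E| = 1 ⇒ bp = a − bp ⇒ p = a/(2b).
p = 778/(2·23) ≈ 16.91.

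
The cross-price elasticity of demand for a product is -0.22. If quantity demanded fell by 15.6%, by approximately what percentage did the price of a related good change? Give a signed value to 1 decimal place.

%ΔQ ≈ E × %ΔP_y ⇒ %ΔP_y = %ΔQ / E = (-15.6%)/(-0.22) ≈ 70.9%.

70.9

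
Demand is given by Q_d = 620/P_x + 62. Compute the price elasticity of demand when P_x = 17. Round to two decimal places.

-0.37

At P_x = 17, Q_d = 98.4706.
dQ_d/dP_x = −620/P_x² = −2.1453.
Point elasticity E = (dQ_d/dP_x)·(P_x/Q_d) = -2.1453 × 17/98.4706 ≈ -0.37.
|E| < 1, so demand is inelastic at this price.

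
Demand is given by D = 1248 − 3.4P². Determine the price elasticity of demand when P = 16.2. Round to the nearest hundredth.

-5.02

At P = 16.2, D = 355.704.
dD/dP = −2·3.4·P = −110.16.
Point elasticity E = (dD/dP)·(P/D) = -110.16 × 16.2/355.704 ≈ -5.02.
|E| > 1, so demand is elastic at this price.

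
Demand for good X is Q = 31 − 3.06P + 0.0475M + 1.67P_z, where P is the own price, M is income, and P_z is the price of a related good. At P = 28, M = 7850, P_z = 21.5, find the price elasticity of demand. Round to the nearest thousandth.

-0.242

First evaluate Q: 31 − 3.06(28) + 0.0475(7850) + 1.67(21.5) = 31 − 85.68 + 372.875 + 35.905 = 354.1.
∂Q/∂P = −3.06, so E_p = (−3.06)·(28/354.1) ≈ -0.242.
|E_p| < 1: demand is inelastic.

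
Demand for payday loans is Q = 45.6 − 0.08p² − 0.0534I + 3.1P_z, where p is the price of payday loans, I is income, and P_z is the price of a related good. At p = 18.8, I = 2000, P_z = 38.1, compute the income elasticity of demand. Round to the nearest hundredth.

-3.73

First evaluate Q: 45.6 − 0.08(18.8)² − 0.0534(2000) + 3.1(38.1) = 45.6 − 28.2752 − 106.8 + 118.11 = 28.6348.
∂Q/∂I = −0.0534, so E_I = -0.0534·(2000/28.6348) ≈ -3.73.
E_I < 0: inferior good.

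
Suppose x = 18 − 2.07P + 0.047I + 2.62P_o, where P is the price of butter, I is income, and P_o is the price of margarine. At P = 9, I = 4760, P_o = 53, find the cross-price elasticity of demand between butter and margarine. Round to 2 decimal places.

0.38

At the given point, x = 18 − 2.07(9) + 0.047(4760) + 2.62(53) = 18 − 18.63 + 223.72 + 138.86 = 361.95.
∂x/∂P_o = +2.62, so E_xy = 2.62·(53/361.95) ≈ 0.38.
E_xy > 0: the goods are substitutes.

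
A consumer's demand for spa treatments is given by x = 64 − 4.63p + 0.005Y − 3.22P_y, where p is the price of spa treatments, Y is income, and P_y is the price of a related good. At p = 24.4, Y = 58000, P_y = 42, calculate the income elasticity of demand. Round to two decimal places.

2.74

x = 64 − 4.63(24.4) + 0.005(58000) − 3.22(42) = 64 − 112.972 + 290 − 135.24 = 105.788.
∂x/∂Y = +0.005, so E_I = 0.005·(58000/105.788) ≈ 2.74.
E_I > 1: normal good (luxury).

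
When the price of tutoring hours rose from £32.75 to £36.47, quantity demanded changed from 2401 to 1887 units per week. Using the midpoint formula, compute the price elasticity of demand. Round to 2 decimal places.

%ΔQ = (1887 − 2401)/[(2401 + 1887)/2] = -514/2144 ≈ -0.2397.
%ΔP = (36.47 − 32.75)/[(32.75 + 36.47)/2] = 3.72/34.61 ≈ 0.1075.
Arc elasticity E = %ΔQ/%ΔP ≈ -0.2397/0.1075 ≈ -2.23.
|E| > 1: demand is elastic over this range.

-2.23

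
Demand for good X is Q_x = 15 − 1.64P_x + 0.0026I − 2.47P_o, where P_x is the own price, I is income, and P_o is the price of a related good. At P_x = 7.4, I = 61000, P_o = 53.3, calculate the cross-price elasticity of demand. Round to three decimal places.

Evaluating quantity at (P_x, I, P_o) gives Q_x = 15 − 1.64(7.4) + 0.0026(61000) − 2.47(53.3) = 15 − 12.136 + 158.6 − 131.651 = 29.813.
∂Q_x/∂P_o = −2.47, so E_xy = -2.47·(53.3/29.813) ≈ -4.416.
E_xy < 0: the goods are complements.

-4.416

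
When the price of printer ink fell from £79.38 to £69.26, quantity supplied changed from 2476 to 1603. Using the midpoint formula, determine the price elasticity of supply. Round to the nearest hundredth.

%Δq = (1603 − 2476)/[(2476 + 1603)/2] = -873/2039.5 ≈ -0.4280.
%Δp = (69.26 − 79.38)/[(79.38 + 69.26)/2] = -10.12/74.32 ≈ -0.1362.
Arc elasticity E = %Δq/%Δp ≈ -0.4280/-0.1362 ≈ 3.14.
|E| > 1: supply is elastic over this range.

3.14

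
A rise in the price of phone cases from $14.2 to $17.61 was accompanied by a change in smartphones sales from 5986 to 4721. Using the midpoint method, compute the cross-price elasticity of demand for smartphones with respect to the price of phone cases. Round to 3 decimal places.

-1.102

%ΔQ_x = (4721 − 5986)/[(5986+4721)/2] = -1265/5353.5 ≈ -0.2363.
%ΔP_y = (17.61 − 14.2)/[(14.2+17.61)/2] ≈ 0.2144.
E_xy = -0.2363/0.2144 ≈ -1.102.
E_xy < 0, so smartphones and phone cases are complements.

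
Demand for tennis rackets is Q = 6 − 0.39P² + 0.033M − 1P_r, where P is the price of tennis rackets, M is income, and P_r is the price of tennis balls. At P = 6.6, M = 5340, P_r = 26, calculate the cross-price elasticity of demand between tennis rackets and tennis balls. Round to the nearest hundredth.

-0.19

Substituting, Q = 6 − 0.39(6.6)² + 0.033(5340) − 1(26) = 6 − 16.9884 + 176.22 − 26 = 139.2316.
∂Q/∂P_r = −1, so E_xy = -1·(26/139.2316) ≈ -0.19.
E_xy < 0: the goods are complements.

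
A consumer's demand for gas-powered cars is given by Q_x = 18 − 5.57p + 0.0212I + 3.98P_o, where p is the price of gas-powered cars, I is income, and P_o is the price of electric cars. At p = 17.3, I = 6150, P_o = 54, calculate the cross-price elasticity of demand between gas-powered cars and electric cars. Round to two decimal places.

Substituting, Q_x = 18 − 5.57(17.3) + 0.0212(6150) + 3.98(54) = 18 − 96.361 + 130.38 + 214.92 = 266.939.
∂Q_x/∂P_o = +3.98, so E_xy = 3.98·(54/266.939) ≈ 0.81.
E_xy > 0: the goods are substitutes.

0.81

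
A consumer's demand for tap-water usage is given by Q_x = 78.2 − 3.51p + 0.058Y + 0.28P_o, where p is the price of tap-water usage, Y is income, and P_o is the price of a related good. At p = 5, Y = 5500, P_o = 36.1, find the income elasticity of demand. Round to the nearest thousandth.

Substituting, Q_x = 78.2 − 3.51(5) + 0.058(5500) + 0.28(36.1) = 78.2 − 17.55 + 319 + 10.108 = 389.758.
∂Q_x/∂Y = +0.058, so E_I = 0.058·(5500/389.758) ≈ 0.818.
E_I ∈ (0,1): normal good (necessity).

0.818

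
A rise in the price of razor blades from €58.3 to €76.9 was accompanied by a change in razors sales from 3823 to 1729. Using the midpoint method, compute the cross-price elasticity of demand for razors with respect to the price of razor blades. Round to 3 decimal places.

-2.742

%ΔQ_x = (1729 − 3823)/[(3823+1729)/2] = -2094/2776 ≈ -0.7543.
%ΔP_y = (76.9 − 58.3)/[(58.3+76.9)/2] ≈ 0.2751.
E_xy = -0.7543/0.2751 ≈ -2.742.
E_xy < 0, so razors and razor blades are complements.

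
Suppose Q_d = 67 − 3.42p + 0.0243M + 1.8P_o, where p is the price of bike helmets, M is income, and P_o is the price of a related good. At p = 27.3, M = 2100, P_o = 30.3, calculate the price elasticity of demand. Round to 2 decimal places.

At the given point, Q_d = 67 − 3.42(27.3) + 0.0243(2100) + 1.8(30.3) = 67 − 93.366 + 51.03 + 54.54 = 79.204.
∂Q_d/∂p = −3.42, so E_p = (−3.42)·(27.3/79.204) ≈ -1.18.
|E_p| > 1: demand is elastic.

-1.18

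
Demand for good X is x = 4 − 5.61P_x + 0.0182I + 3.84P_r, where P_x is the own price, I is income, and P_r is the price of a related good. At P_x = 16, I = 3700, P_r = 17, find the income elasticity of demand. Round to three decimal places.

1.437

First evaluate x: 4 − 5.61(16) + 0.0182(3700) + 3.84(17) = 4 − 89.76 + 67.34 + 65.28 = 46.86.
∂x/∂I = +0.0182, so E_I = 0.0182·(3700/46.86) ≈ 1.437.
E_I > 1: normal good (luxury).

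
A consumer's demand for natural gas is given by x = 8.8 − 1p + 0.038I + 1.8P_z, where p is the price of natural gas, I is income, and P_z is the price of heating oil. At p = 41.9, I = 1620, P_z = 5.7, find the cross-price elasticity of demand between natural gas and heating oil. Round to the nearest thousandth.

0.265

x = 8.8 − 1(41.9) + 0.038(1620) + 1.8(5.7) = 8.8 − 41.9 + 61.56 + 10.26 = 38.72.
∂x/∂P_z = +1.8, so E_xy = 1.8·(5.7/38.72) ≈ 0.265.
E_xy > 0: the goods are substitutes.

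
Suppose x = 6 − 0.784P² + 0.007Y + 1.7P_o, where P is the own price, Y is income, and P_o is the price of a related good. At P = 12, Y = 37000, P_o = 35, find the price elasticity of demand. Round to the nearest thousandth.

-1.067

x = 6 − 0.784(12)² + 0.007(37000) + 1.7(35) = 6 − 112.896 + 259 + 59.5 = 211.604.
∂x/∂P = −2·0.784·P = -18.816, so E_p = -18.816·(12/211.604) ≈ -1.067.
|E_p| > 1: demand is elastic.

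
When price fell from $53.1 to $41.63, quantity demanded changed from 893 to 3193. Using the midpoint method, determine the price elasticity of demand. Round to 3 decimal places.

%ΔQ = (3193 − 893)/[(893 + 3193)/2] = 2300/2043 ≈ 1.1258.
%Δp = (41.63 − 53.1)/[(53.1 + 41.63)/2] = -11.47/47.365 ≈ -0.2422.
Arc elasticity E = %ΔQ/%Δp ≈ 1.1258/-0.2422 ≈ -4.649.
|E| > 1: demand is elastic over this range.

-4.649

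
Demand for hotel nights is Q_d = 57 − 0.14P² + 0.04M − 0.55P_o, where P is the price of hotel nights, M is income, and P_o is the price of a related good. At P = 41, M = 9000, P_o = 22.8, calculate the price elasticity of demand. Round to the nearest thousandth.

-2.783

Evaluating quantity at (P, M, P_o) gives Q_d = 57 − 0.14(41)² + 0.04(9000) − 0.55(22.8) = 57 − 235.34 + 360 − 12.54 = 169.12.
∂Q_d/∂P = −2·0.14·P = -11.48, so E_p = -11.48·(41/169.12) ≈ -2.783.
|E_p| > 1: demand is elastic.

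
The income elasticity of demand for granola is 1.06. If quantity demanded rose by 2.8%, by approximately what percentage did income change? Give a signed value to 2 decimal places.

%ΔQ ≈ E × %ΔI ⇒ %ΔI = %ΔQ / E = (2.8%)/(1.06) ≈ 2.64%.

2.64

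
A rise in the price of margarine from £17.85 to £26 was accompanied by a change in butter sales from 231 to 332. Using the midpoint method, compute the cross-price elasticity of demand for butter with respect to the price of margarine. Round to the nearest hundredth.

%ΔQ_x = (332 − 231)/[(231+332)/2] = 101/281.5 ≈ 0.3588.
%ΔP_y = (26 − 17.85)/[(17.85+26)/2] ≈ 0.3717.
E_xy = 0.3588/0.3717 ≈ 0.97.
E_xy > 0, so butter and margarine are substitutes.

0.97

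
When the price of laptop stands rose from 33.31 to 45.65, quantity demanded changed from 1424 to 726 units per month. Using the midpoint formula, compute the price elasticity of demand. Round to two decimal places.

-2.08

%Δq = (726 − 1424)/[(1424 + 726)/2] = -698/1075 ≈ -0.6493.
%Δp = (45.65 − 33.31)/[(33.31 + 45.65)/2] = 12.34/39.48 ≈ 0.3126.
Arc elasticity E = %Δq/%Δp ≈ -0.6493/0.3126 ≈ -2.08.
|E| > 1: demand is elastic over this range.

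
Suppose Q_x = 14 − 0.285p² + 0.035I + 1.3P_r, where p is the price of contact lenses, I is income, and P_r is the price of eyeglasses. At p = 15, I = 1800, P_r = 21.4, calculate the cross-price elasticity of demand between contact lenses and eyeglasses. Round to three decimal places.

Q_x = 14 − 0.285(15)² + 0.035(1800) + 1.3(21.4) = 14 − 64.125 + 63 + 27.82 = 40.695.
∂Q_x/∂P_r = +1.3, so E_xy = 1.3·(21.4/40.695) ≈ 0.684.
E_xy > 0: the goods are substitutes.

0.684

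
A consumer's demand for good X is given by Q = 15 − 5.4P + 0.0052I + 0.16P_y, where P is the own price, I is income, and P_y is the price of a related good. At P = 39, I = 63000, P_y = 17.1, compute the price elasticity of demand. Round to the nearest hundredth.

At the given point, Q = 15 − 5.4(39) + 0.0052(63000) + 0.16(17.1) = 15 − 210.6 + 327.6 + 2.736 = 134.736.
∂Q/∂P = −5.4, so E_p = (−5.4)·(39/134.736) ≈ -1.56.
|E_p| > 1: demand is elastic.

-1.56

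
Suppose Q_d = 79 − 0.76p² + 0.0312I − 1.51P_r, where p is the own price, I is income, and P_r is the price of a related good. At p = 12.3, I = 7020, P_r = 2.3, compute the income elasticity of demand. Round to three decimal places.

Substituting, Q_d = 79 − 0.76(12.3)² + 0.0312(7020) − 1.51(2.3) = 79 − 114.9804 + 219.024 − 3.473 = 179.5706.
∂Q_d/∂I = +0.0312, so E_I = 0.0312·(7020/179.5706) ≈ 1.220.
E_I > 1: normal good (luxury).

1.220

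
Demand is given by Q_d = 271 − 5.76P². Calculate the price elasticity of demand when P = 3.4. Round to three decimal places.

-0.651

At P = 3.4, Q_d = 204.4144.
dQ_d/dP = −2·5.76·P = −39.168.
Point elasticity E = (dQ_d/dP)·(P/Q_d) = -39.168 × 3.4/204.4144 ≈ -0.651.
|E| < 1, so demand is inelastic at this price.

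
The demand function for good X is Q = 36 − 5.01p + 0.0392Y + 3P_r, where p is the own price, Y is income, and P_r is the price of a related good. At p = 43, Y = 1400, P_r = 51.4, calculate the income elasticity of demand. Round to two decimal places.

1.85

Evaluating quantity at (p, Y, P_r) gives Q = 36 − 5.01(43) + 0.0392(1400) + 3(51.4) = 36 − 215.43 + 54.88 + 154.2 = 29.65.
∂Q/∂Y = +0.0392, so E_I = 0.0392·(1400/29.65) ≈ 1.85.
E_I > 1: normal good (luxury).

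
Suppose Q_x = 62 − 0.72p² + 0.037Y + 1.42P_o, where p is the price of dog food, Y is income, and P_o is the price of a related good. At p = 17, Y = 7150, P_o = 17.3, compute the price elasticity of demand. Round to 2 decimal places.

-2.91

First evaluate Q_x: 62 − 0.72(17)² + 0.037(7150) + 1.42(17.3) = 62 − 208.08 + 264.55 + 24.566 = 143.036.
∂Q_x/∂p = −2·0.72·p = -24.48, so E_p = -24.48·(17/143.036) ≈ -2.91.
|E_p| > 1: demand is elastic.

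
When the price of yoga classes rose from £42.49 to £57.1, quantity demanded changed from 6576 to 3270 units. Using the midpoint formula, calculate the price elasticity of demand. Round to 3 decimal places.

-2.289

%Δq = (3270 − 6576)/[(6576 + 3270)/2] = -3306/4923 ≈ -0.6715.
%Δp = (57.1 − 42.49)/[(42.49 + 57.1)/2] = 14.61/49.795 ≈ 0.2934.
Arc elasticity E = %Δq/%Δp ≈ -0.6715/0.2934 ≈ -2.289.
|E| > 1: demand is elastic over this range.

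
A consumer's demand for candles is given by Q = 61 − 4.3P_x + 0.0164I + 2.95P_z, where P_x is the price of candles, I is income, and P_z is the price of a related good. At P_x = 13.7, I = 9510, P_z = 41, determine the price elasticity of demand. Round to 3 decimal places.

First evaluate Q: 61 − 4.3(13.7) + 0.0164(9510) + 2.95(41) = 61 − 58.91 + 155.964 + 120.95 = 279.004.
∂Q/∂P_x = −4.3, so E_p = (−4.3)·(13.7/279.004) ≈ -0.211.
|E_p| < 1: demand is inelastic.

-0.211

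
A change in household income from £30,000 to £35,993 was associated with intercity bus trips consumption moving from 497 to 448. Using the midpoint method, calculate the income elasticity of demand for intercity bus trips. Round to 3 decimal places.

%ΔQ = (448 − 497)/[(497+448)/2] = -49/472.5 ≈ -0.1037.
%ΔI = (35,993 − 30,000)/[(30,000+35,993)/2] = 5993/32996.5 ≈ 0.1816.
E_I = %ΔQ/%ΔI ≈ -0.571.
E_I < 0: inferior good.

-0.571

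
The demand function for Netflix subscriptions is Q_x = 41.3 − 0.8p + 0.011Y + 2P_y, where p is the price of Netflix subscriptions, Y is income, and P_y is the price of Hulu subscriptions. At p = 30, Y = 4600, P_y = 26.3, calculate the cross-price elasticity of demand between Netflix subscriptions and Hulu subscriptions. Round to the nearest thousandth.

0.437

First evaluate Q_x: 41.3 − 0.8(30) + 0.011(4600) + 2(26.3) = 41.3 − 24 + 50.6 + 52.6 = 120.5.
∂Q_x/∂P_y = +2, so E_xy = 2·(26.3/120.5) ≈ 0.437.
E_xy > 0: the goods are substitutes.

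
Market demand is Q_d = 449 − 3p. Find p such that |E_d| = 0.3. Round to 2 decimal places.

Set −bp/(a − bp) = −0.3 ⇒ bp = 0.3(a − bp) ⇒ bp(1+0.3) = 0.3·a.
p = 0.3·449/(3·1.3) ≈ 34.54.

34.54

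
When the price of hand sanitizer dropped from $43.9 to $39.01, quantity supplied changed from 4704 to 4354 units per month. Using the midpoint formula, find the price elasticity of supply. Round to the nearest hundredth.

0.66

%ΔQ = (4354 − 4704)/[(4704 + 4354)/2] = -350/4529 ≈ -0.0773.
%ΔP = (39.01 − 43.9)/[(43.9 + 39.01)/2] = -4.89/41.455 ≈ -0.1180.
Arc elasticity E = %ΔQ/%ΔP ≈ -0.0773/-0.1180 ≈ 0.66.
|E| < 1: supply is inelastic over this range.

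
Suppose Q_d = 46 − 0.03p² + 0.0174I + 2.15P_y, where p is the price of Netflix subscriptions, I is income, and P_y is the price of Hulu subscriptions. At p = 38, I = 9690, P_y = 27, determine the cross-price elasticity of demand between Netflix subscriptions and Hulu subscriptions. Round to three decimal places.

Q_d = 46 − 0.03(38)² + 0.0174(9690) + 2.15(27) = 46 − 43.32 + 168.606 + 58.05 = 229.336.
∂Q_d/∂P_y = +2.15, so E_xy = 2.15·(27/229.336) ≈ 0.253.
E_xy > 0: the goods are substitutes.

0.253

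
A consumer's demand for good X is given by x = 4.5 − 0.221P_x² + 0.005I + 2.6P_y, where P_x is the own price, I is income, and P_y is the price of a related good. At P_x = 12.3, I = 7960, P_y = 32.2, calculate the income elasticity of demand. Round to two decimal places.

0.42

First evaluate x: 4.5 − 0.221(12.3)² + 0.005(7960) + 2.6(32.2) = 4.5 − 33.4351 + 39.8 + 83.72 = 94.5849.
∂x/∂I = +0.005, so E_I = 0.005·(7960/94.5849) ≈ 0.42.
E_I ∈ (0,1): normal good (necessity).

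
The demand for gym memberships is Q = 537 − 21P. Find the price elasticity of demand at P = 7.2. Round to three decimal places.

-0.392

At P = 7.2, Q = 385.8.
dQ/dP = −21.
Point elasticity E = (dQ/dP)·(P/Q) = -21 × 7.2/385.8 ≈ -0.392.
|E| < 1, so demand is inelastic at this price.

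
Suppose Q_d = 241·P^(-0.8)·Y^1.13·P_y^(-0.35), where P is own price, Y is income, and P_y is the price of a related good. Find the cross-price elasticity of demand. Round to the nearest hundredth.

-0.35

For a Cobb–Douglas (constant-elasticity) form Q_d = A·P_y^α·…, the elasticity with respect to P_y equals the exponent α at every point.
Here the exponent on P_y is -0.35, so the cross-price elasticity of demand is -0.35.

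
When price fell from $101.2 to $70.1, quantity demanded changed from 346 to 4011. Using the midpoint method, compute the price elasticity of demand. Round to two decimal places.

-4.63

%ΔQ = (4011 − 346)/[(346 + 4011)/2] = 3665/2178.5 ≈ 1.6824.
%Δp = (70.1 − 101.2)/[(101.2 + 70.1)/2] = -31.1/85.65 ≈ -0.3631.
Arc elasticity E = %ΔQ/%Δp ≈ 1.6824/-0.3631 ≈ -4.63.
|E| > 1: demand is elastic over this range.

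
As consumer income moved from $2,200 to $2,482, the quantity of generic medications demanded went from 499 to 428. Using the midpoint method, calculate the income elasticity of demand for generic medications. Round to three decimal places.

%ΔQ = (428 − 499)/[(499+428)/2] = -71/463.5 ≈ -0.1532.
%ΔI = (2,482 − 2,200)/[(2,200+2,482)/2] = 282/2341 ≈ 0.1205.
E_I = %ΔQ/%ΔI ≈ -1.272.
E_I < 0: inferior good.

-1.272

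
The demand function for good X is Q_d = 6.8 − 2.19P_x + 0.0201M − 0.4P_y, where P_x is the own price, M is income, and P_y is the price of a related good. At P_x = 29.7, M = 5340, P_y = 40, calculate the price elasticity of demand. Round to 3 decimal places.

Substituting, Q_d = 6.8 − 2.19(29.7) + 0.0201(5340) − 0.4(40) = 6.8 − 65.043 + 107.334 − 16 = 33.091.
∂Q_d/∂P_x = −2.19, so E_p = (−2.19)·(29.7/33.091) ≈ -1.966.
|E_p| > 1: demand is elastic.

-1.966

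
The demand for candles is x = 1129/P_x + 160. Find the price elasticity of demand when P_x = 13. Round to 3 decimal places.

-0.352

At P_x = 13, x = 246.8462.
dx/dP_x = −1129/P_x² = −6.6805.
Point elasticity E = (dx/dP_x)·(P_x/x) = -6.6805 × 13/246.8462 ≈ -0.352.
|E| < 1, so demand is inelastic at this price.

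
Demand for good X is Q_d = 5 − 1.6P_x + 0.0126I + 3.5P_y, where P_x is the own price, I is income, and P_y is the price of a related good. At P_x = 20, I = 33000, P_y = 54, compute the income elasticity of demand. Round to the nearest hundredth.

0.72

Q_d = 5 − 1.6(20) + 0.0126(33000) + 3.5(54) = 5 − 32 + 415.8 + 189 = 577.8.
∂Q_d/∂I = +0.0126, so E_I = 0.0126·(33000/577.8) ≈ 0.72.
E_I ∈ (0,1): normal good (necessity).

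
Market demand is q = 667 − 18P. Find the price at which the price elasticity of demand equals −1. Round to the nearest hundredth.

18.53

For linear demand q = a − bP, E = −bP/(a − bP). |E| = 1 ⇒ bP = a − bP ⇒ P = a/(2b).
P = 667/(2·18) ≈ 18.53.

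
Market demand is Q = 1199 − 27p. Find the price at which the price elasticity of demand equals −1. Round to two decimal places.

For linear demand Q = a − bp, E = −bp/(a − bp). |E| = 1 ⇒ bp = a − bp ⇒ p = a/(2b).
p = 1199/(2·27) ≈ 22.20.

22.20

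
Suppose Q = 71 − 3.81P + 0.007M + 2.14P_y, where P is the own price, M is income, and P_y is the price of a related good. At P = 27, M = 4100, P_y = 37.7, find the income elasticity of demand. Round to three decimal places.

0.370

Q = 71 − 3.81(27) + 0.007(4100) + 2.14(37.7) = 71 − 102.87 + 28.7 + 80.678 = 77.508.
∂Q/∂M = +0.007, so E_I = 0.007·(4100/77.508) ≈ 0.370.
E_I ∈ (0,1): normal good (necessity).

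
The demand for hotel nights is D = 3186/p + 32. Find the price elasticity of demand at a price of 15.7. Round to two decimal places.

At p = 15.7, D = 234.9299.
dD/dp = −3186/p² = −12.9255.
Point elasticity E = (dD/dp)·(p/D) = -12.9255 × 15.7/234.9299 ≈ -0.86.
|E| < 1, so demand is inelastic at this price.

-0.86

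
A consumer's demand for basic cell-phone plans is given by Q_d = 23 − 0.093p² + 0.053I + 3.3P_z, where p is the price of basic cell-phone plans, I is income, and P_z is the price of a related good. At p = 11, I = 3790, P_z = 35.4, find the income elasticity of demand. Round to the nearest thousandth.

0.610

Q_d = 23 − 0.093(11)² + 0.053(3790) + 3.3(35.4) = 23 − 11.253 + 200.87 + 116.82 = 329.437.
∂Q_d/∂I = +0.053, so E_I = 0.053·(3790/329.437) ≈ 0.610.
E_I ∈ (0,1): normal good (necessity).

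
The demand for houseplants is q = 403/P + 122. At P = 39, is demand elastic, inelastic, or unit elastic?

inelastic

At P = 39, q = 132.3333.
dq/dP = −403/P² = −0.265.
Point elasticity E = (dq/dP)·(P/q) = -0.265 × 39/132.3333 ≈ -0.078.
|E| ≈ 0.078 < 1, so demand is inelastic.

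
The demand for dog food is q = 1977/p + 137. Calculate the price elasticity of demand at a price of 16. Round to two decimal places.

-0.47

At p = 16, q = 260.5625.
dq/dp = −1977/p² = −7.7227.
Point elasticity E = (dq/dp)·(p/q) = -7.7227 × 16/260.5625 ≈ -0.47.
|E| < 1, so demand is inelastic at this price.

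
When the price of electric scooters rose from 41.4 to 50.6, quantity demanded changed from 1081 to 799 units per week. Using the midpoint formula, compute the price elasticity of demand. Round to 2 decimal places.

%Δq = (799 − 1081)/[(1081 + 799)/2] = -282/940 ≈ -0.3000.
%ΔP = (50.6 − 41.4)/[(41.4 + 50.6)/2] = 9.2/46 ≈ 0.2000.
Arc elasticity E = %Δq/%ΔP ≈ -0.3000/0.2000 ≈ -1.50.
|E| > 1: demand is elastic over this range.

-1.50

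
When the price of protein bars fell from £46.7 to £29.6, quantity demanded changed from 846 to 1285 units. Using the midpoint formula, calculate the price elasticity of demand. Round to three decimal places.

-0.919

%ΔQ = (1285 − 846)/[(846 + 1285)/2] = 439/1065.5 ≈ 0.4120.
%Δp = (29.6 − 46.7)/[(46.7 + 29.6)/2] = -17.1/38.15 ≈ -0.4482.
Arc elasticity E = %ΔQ/%Δp ≈ 0.4120/-0.4482 ≈ -0.919.
|E| < 1: demand is inelastic over this range.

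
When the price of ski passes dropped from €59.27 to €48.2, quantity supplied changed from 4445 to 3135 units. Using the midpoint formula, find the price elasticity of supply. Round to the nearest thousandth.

1.678

%ΔQ = (3135 − 4445)/[(4445 + 3135)/2] = -1310/3790 ≈ -0.3456.
%ΔP = (48.2 − 59.27)/[(59.27 + 48.2)/2] = -11.07/53.735 ≈ -0.2060.
Arc elasticity E = %ΔQ/%ΔP ≈ -0.3456/-0.2060 ≈ 1.678.
|E| > 1: supply is elastic over this range.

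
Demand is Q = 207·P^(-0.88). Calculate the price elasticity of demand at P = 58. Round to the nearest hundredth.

-0.88

For a Cobb–Douglas (constant-elasticity) form Q = A·P^α·…, the elasticity with respect to P equals the exponent α at every point.
Here the exponent on P is -0.88, so the price elasticity of demand is -0.88.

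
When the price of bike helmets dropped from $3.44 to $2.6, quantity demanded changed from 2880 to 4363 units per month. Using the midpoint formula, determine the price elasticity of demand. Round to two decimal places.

-1.47

%ΔQ = (4363 − 2880)/[(2880 + 4363)/2] = 1483/3621.5 ≈ 0.4095.
%ΔP = (2.6 − 3.44)/[(3.44 + 2.6)/2] = -0.84/3.02 ≈ -0.2781.
Arc elasticity E = %ΔQ/%ΔP ≈ 0.4095/-0.2781 ≈ -1.47.
|E| > 1: demand is elastic over this range.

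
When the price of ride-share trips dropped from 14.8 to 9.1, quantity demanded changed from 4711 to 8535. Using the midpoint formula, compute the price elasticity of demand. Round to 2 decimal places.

%Δq = (8535 − 4711)/[(4711 + 8535)/2] = 3824/6623 ≈ 0.5774.
%ΔP = (9.1 − 14.8)/[(14.8 + 9.1)/2] = -5.7/11.95 ≈ -0.4770.
Arc elasticity E = %Δq/%ΔP ≈ 0.5774/-0.4770 ≈ -1.21.
|E| > 1: demand is elastic over this range.

-1.21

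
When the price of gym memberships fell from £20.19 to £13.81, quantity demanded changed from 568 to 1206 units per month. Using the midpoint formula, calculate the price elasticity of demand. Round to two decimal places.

-1.92

%ΔQ = (1206 − 568)/[(568 + 1206)/2] = 638/887 ≈ 0.7193.
%ΔP = (13.81 − 20.19)/[(20.19 + 13.81)/2] = -6.38/17 ≈ -0.3753.
Arc elasticity E = %ΔQ/%ΔP ≈ 0.7193/-0.3753 ≈ -1.92.
|E| > 1: demand is elastic over this range.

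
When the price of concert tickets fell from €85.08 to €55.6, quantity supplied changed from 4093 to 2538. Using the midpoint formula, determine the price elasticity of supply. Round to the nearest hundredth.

%Δq = (2538 − 4093)/[(4093 + 2538)/2] = -1555/3315.5 ≈ -0.4690.
%ΔP = (55.6 − 85.08)/[(85.08 + 55.6)/2] = -29.48/70.34 ≈ -0.4191.
Arc elasticity E = %Δq/%ΔP ≈ -0.4690/-0.4191 ≈ 1.12.
|E| > 1: supply is elastic over this range.

1.12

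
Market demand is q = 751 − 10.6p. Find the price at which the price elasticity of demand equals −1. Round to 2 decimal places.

35.42

For linear demand q = a − bp, E = −bp/(a − bp). |E| = 1 ⇒ bp = a − bp ⇒ p = a/(2b).
p = 751/(2·10.6) ≈ 35.42.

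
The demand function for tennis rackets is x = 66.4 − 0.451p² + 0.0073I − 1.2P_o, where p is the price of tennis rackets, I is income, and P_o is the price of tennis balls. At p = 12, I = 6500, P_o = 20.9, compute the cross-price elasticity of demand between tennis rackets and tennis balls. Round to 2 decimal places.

-1.05

Substituting, x = 66.4 − 0.451(12)² + 0.0073(6500) − 1.2(20.9) = 66.4 − 64.944 + 47.45 − 25.08 = 23.826.
∂x/∂P_o = −1.2, so E_xy = -1.2·(20.9/23.826) ≈ -1.05.
E_xy < 0: the goods are complements.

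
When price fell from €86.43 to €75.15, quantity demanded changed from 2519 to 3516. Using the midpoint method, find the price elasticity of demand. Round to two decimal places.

%ΔQ = (3516 − 2519)/[(2519 + 3516)/2] = 997/3017.5 ≈ 0.3304.
%Δp = (75.15 − 86.43)/[(86.43 + 75.15)/2] = -11.28/80.79 ≈ -0.1396.
Arc elasticity E = %ΔQ/%Δp ≈ 0.3304/-0.1396 ≈ -2.37.
|E| > 1: demand is elastic over this range.

-2.37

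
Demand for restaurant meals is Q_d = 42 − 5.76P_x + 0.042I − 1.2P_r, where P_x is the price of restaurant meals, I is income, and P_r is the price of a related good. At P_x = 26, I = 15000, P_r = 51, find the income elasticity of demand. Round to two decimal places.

Q_d = 42 − 5.76(26) + 0.042(15000) − 1.2(51) = 42 − 149.76 + 630 − 61.2 = 461.04.
∂Q_d/∂I = +0.042, so E_I = 0.042·(15000/461.04) ≈ 1.37.
E_I > 1: normal good (luxury).

1.37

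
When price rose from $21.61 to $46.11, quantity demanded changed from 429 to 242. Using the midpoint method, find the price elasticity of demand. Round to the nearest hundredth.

%ΔQ = (242 − 429)/[(429 + 242)/2] = -187/335.5 ≈ -0.5574.
%ΔP = (46.11 − 21.61)/[(21.61 + 46.11)/2] = 24.5/33.86 ≈ 0.7236.
Arc elasticity E = %ΔQ/%ΔP ≈ -0.5574/0.7236 ≈ -0.77.
|E| < 1: demand is inelastic over this range.

-0.77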